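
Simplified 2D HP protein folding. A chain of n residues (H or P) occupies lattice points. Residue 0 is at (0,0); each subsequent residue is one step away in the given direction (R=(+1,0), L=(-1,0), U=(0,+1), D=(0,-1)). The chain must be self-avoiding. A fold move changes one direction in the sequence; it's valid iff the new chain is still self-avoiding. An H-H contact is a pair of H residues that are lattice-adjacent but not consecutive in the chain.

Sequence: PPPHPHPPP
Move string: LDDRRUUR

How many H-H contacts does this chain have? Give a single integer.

Answer: 0

Derivation:
Positions: [(0, 0), (-1, 0), (-1, -1), (-1, -2), (0, -2), (1, -2), (1, -1), (1, 0), (2, 0)]
No H-H contacts found.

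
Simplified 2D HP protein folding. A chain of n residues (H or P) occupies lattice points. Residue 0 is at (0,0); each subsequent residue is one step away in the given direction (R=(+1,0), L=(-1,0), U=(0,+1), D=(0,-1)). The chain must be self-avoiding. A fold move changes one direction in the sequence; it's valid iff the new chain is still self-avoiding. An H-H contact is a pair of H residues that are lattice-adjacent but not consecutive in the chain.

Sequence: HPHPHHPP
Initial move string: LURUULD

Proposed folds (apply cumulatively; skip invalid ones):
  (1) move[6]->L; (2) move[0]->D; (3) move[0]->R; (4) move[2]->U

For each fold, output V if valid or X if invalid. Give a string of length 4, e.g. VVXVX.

Initial: LURUULD -> [(0, 0), (-1, 0), (-1, 1), (0, 1), (0, 2), (0, 3), (-1, 3), (-1, 2)]
Fold 1: move[6]->L => LURUULL VALID
Fold 2: move[0]->D => DURUULL INVALID (collision), skipped
Fold 3: move[0]->R => RURUULL VALID
Fold 4: move[2]->U => RUUUULL VALID

Answer: VXVV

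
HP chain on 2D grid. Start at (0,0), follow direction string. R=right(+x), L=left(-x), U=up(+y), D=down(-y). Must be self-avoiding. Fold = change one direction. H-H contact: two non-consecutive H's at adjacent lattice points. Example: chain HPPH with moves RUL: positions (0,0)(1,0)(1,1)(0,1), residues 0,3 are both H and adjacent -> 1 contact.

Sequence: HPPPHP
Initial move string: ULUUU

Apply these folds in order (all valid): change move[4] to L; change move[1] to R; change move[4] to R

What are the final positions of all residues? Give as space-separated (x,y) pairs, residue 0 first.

Initial moves: ULUUU
Fold: move[4]->L => ULUUL (positions: [(0, 0), (0, 1), (-1, 1), (-1, 2), (-1, 3), (-2, 3)])
Fold: move[1]->R => URUUL (positions: [(0, 0), (0, 1), (1, 1), (1, 2), (1, 3), (0, 3)])
Fold: move[4]->R => URUUR (positions: [(0, 0), (0, 1), (1, 1), (1, 2), (1, 3), (2, 3)])

Answer: (0,0) (0,1) (1,1) (1,2) (1,3) (2,3)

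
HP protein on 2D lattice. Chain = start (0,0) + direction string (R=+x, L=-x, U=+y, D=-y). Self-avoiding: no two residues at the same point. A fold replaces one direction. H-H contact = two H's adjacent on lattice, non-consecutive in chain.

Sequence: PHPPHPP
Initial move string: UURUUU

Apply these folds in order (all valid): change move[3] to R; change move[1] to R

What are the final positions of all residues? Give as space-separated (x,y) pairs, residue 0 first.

Answer: (0,0) (0,1) (1,1) (2,1) (3,1) (3,2) (3,3)

Derivation:
Initial moves: UURUUU
Fold: move[3]->R => UURRUU (positions: [(0, 0), (0, 1), (0, 2), (1, 2), (2, 2), (2, 3), (2, 4)])
Fold: move[1]->R => URRRUU (positions: [(0, 0), (0, 1), (1, 1), (2, 1), (3, 1), (3, 2), (3, 3)])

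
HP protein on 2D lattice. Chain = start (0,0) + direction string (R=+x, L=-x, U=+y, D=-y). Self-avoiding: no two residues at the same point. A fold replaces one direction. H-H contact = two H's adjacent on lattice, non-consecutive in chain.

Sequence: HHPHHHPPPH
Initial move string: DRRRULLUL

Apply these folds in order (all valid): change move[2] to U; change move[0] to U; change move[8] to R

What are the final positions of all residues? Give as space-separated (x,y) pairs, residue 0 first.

Answer: (0,0) (0,1) (1,1) (1,2) (2,2) (2,3) (1,3) (0,3) (0,4) (1,4)

Derivation:
Initial moves: DRRRULLUL
Fold: move[2]->U => DRURULLUL (positions: [(0, 0), (0, -1), (1, -1), (1, 0), (2, 0), (2, 1), (1, 1), (0, 1), (0, 2), (-1, 2)])
Fold: move[0]->U => URURULLUL (positions: [(0, 0), (0, 1), (1, 1), (1, 2), (2, 2), (2, 3), (1, 3), (0, 3), (0, 4), (-1, 4)])
Fold: move[8]->R => URURULLUR (positions: [(0, 0), (0, 1), (1, 1), (1, 2), (2, 2), (2, 3), (1, 3), (0, 3), (0, 4), (1, 4)])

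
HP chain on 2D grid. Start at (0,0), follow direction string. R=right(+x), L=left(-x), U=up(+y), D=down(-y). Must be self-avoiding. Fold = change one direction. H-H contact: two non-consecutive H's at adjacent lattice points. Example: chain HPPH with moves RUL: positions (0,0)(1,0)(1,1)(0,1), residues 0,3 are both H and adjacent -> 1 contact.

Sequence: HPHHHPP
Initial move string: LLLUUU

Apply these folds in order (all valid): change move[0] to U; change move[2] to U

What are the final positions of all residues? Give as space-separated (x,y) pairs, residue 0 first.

Initial moves: LLLUUU
Fold: move[0]->U => ULLUUU (positions: [(0, 0), (0, 1), (-1, 1), (-2, 1), (-2, 2), (-2, 3), (-2, 4)])
Fold: move[2]->U => ULUUUU (positions: [(0, 0), (0, 1), (-1, 1), (-1, 2), (-1, 3), (-1, 4), (-1, 5)])

Answer: (0,0) (0,1) (-1,1) (-1,2) (-1,3) (-1,4) (-1,5)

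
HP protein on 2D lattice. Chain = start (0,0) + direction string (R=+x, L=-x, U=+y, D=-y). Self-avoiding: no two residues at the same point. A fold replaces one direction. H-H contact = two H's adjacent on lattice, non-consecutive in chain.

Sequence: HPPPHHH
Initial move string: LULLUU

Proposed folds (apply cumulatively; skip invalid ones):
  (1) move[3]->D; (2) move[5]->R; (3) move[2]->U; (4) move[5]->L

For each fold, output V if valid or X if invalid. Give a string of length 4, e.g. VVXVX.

Answer: XVVV

Derivation:
Initial: LULLUU -> [(0, 0), (-1, 0), (-1, 1), (-2, 1), (-3, 1), (-3, 2), (-3, 3)]
Fold 1: move[3]->D => LULDUU INVALID (collision), skipped
Fold 2: move[5]->R => LULLUR VALID
Fold 3: move[2]->U => LUULUR VALID
Fold 4: move[5]->L => LUULUL VALID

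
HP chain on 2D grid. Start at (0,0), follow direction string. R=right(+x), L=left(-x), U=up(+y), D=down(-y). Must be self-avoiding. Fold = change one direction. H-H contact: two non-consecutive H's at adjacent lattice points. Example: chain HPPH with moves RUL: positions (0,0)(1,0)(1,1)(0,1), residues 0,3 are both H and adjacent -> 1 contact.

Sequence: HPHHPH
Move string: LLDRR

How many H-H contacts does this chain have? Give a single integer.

Answer: 1

Derivation:
Positions: [(0, 0), (-1, 0), (-2, 0), (-2, -1), (-1, -1), (0, -1)]
H-H contact: residue 0 @(0,0) - residue 5 @(0, -1)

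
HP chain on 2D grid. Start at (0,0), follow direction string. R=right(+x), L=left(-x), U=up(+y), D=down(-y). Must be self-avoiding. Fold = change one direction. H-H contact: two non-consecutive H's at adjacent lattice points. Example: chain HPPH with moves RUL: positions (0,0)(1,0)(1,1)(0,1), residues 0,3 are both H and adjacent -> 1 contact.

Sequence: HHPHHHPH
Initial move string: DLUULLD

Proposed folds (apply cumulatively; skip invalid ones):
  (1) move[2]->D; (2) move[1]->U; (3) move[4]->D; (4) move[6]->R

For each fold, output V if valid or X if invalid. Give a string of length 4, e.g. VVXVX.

Initial: DLUULLD -> [(0, 0), (0, -1), (-1, -1), (-1, 0), (-1, 1), (-2, 1), (-3, 1), (-3, 0)]
Fold 1: move[2]->D => DLDULLD INVALID (collision), skipped
Fold 2: move[1]->U => DUUULLD INVALID (collision), skipped
Fold 3: move[4]->D => DLUUDLD INVALID (collision), skipped
Fold 4: move[6]->R => DLUULLR INVALID (collision), skipped

Answer: XXXX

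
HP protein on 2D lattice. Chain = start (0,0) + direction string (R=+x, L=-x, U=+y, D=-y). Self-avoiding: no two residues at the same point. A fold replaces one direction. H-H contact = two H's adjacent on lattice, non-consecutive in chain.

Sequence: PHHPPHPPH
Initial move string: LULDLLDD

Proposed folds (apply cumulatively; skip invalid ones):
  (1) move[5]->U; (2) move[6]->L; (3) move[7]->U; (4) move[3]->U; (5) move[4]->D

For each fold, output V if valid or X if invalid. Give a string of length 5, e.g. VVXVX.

Answer: XVVVX

Derivation:
Initial: LULDLLDD -> [(0, 0), (-1, 0), (-1, 1), (-2, 1), (-2, 0), (-3, 0), (-4, 0), (-4, -1), (-4, -2)]
Fold 1: move[5]->U => LULDLUDD INVALID (collision), skipped
Fold 2: move[6]->L => LULDLLLD VALID
Fold 3: move[7]->U => LULDLLLU VALID
Fold 4: move[3]->U => LULULLLU VALID
Fold 5: move[4]->D => LULUDLLU INVALID (collision), skipped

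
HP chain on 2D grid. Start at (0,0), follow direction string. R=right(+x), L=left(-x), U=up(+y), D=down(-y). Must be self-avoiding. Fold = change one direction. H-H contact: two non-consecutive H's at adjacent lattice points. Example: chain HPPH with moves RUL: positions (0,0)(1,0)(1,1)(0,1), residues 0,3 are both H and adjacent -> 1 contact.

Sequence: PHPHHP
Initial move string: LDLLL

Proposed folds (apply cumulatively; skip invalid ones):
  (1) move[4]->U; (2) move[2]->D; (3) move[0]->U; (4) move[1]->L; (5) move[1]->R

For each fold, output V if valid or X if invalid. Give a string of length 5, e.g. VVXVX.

Answer: VVXVX

Derivation:
Initial: LDLLL -> [(0, 0), (-1, 0), (-1, -1), (-2, -1), (-3, -1), (-4, -1)]
Fold 1: move[4]->U => LDLLU VALID
Fold 2: move[2]->D => LDDLU VALID
Fold 3: move[0]->U => UDDLU INVALID (collision), skipped
Fold 4: move[1]->L => LLDLU VALID
Fold 5: move[1]->R => LRDLU INVALID (collision), skipped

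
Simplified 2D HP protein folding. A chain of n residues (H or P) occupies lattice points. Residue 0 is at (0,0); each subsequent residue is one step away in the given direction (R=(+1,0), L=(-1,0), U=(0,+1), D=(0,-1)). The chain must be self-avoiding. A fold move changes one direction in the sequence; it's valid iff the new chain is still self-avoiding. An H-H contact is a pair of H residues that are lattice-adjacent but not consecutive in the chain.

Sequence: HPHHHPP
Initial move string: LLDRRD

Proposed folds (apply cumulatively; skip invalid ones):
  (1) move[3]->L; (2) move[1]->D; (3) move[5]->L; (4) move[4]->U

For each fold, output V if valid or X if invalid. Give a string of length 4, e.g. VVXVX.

Answer: XVXX

Derivation:
Initial: LLDRRD -> [(0, 0), (-1, 0), (-2, 0), (-2, -1), (-1, -1), (0, -1), (0, -2)]
Fold 1: move[3]->L => LLDLRD INVALID (collision), skipped
Fold 2: move[1]->D => LDDRRD VALID
Fold 3: move[5]->L => LDDRRL INVALID (collision), skipped
Fold 4: move[4]->U => LDDRUD INVALID (collision), skipped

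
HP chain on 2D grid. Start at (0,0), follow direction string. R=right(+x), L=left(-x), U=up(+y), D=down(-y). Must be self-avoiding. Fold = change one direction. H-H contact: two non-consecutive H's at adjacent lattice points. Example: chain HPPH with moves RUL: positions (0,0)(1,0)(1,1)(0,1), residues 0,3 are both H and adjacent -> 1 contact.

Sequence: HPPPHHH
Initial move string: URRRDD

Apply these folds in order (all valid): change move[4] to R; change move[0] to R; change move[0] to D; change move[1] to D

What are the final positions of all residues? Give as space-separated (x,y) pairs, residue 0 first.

Initial moves: URRRDD
Fold: move[4]->R => URRRRD (positions: [(0, 0), (0, 1), (1, 1), (2, 1), (3, 1), (4, 1), (4, 0)])
Fold: move[0]->R => RRRRRD (positions: [(0, 0), (1, 0), (2, 0), (3, 0), (4, 0), (5, 0), (5, -1)])
Fold: move[0]->D => DRRRRD (positions: [(0, 0), (0, -1), (1, -1), (2, -1), (3, -1), (4, -1), (4, -2)])
Fold: move[1]->D => DDRRRD (positions: [(0, 0), (0, -1), (0, -2), (1, -2), (2, -2), (3, -2), (3, -3)])

Answer: (0,0) (0,-1) (0,-2) (1,-2) (2,-2) (3,-2) (3,-3)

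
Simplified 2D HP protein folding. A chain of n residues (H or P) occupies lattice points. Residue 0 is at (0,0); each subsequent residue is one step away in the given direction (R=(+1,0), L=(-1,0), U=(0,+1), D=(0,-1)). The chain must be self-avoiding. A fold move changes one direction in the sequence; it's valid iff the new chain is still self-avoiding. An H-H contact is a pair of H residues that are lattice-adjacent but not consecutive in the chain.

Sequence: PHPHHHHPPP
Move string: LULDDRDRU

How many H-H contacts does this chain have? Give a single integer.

Answer: 2

Derivation:
Positions: [(0, 0), (-1, 0), (-1, 1), (-2, 1), (-2, 0), (-2, -1), (-1, -1), (-1, -2), (0, -2), (0, -1)]
H-H contact: residue 1 @(-1,0) - residue 4 @(-2, 0)
H-H contact: residue 1 @(-1,0) - residue 6 @(-1, -1)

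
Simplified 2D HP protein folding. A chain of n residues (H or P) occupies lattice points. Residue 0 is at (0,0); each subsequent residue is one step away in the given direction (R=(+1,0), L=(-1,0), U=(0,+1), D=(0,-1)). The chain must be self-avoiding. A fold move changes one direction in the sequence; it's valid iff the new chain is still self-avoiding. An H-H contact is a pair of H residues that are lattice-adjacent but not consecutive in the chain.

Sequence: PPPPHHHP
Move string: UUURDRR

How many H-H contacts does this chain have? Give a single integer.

Answer: 0

Derivation:
Positions: [(0, 0), (0, 1), (0, 2), (0, 3), (1, 3), (1, 2), (2, 2), (3, 2)]
No H-H contacts found.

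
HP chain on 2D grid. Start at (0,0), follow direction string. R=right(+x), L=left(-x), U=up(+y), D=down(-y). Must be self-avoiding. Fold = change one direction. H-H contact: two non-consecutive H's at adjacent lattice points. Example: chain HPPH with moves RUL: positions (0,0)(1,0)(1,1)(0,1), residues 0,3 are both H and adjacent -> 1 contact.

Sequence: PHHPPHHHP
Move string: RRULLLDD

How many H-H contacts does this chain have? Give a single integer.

Answer: 0

Derivation:
Positions: [(0, 0), (1, 0), (2, 0), (2, 1), (1, 1), (0, 1), (-1, 1), (-1, 0), (-1, -1)]
No H-H contacts found.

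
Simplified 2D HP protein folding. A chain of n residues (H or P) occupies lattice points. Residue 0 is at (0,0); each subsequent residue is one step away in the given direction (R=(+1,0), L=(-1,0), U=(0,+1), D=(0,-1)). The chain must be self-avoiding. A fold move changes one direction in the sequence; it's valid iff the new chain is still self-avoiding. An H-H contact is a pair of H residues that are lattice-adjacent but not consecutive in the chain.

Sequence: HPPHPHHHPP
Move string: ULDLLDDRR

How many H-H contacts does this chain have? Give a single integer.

Positions: [(0, 0), (0, 1), (-1, 1), (-1, 0), (-2, 0), (-3, 0), (-3, -1), (-3, -2), (-2, -2), (-1, -2)]
H-H contact: residue 0 @(0,0) - residue 3 @(-1, 0)

Answer: 1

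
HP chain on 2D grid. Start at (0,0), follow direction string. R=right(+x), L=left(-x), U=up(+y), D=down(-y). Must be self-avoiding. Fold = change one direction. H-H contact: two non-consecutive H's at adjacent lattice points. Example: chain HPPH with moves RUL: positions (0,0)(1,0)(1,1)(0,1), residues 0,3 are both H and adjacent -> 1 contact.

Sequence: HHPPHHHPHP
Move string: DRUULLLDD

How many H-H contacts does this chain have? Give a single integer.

Positions: [(0, 0), (0, -1), (1, -1), (1, 0), (1, 1), (0, 1), (-1, 1), (-2, 1), (-2, 0), (-2, -1)]
H-H contact: residue 0 @(0,0) - residue 5 @(0, 1)

Answer: 1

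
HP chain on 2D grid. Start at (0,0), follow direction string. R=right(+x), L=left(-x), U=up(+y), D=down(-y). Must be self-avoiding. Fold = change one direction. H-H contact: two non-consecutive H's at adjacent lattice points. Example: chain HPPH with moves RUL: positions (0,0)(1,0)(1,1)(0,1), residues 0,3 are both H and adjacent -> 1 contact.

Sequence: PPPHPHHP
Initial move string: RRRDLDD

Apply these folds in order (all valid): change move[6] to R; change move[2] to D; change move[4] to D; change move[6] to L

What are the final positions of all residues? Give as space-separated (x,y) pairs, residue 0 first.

Initial moves: RRRDLDD
Fold: move[6]->R => RRRDLDR (positions: [(0, 0), (1, 0), (2, 0), (3, 0), (3, -1), (2, -1), (2, -2), (3, -2)])
Fold: move[2]->D => RRDDLDR (positions: [(0, 0), (1, 0), (2, 0), (2, -1), (2, -2), (1, -2), (1, -3), (2, -3)])
Fold: move[4]->D => RRDDDDR (positions: [(0, 0), (1, 0), (2, 0), (2, -1), (2, -2), (2, -3), (2, -4), (3, -4)])
Fold: move[6]->L => RRDDDDL (positions: [(0, 0), (1, 0), (2, 0), (2, -1), (2, -2), (2, -3), (2, -4), (1, -4)])

Answer: (0,0) (1,0) (2,0) (2,-1) (2,-2) (2,-3) (2,-4) (1,-4)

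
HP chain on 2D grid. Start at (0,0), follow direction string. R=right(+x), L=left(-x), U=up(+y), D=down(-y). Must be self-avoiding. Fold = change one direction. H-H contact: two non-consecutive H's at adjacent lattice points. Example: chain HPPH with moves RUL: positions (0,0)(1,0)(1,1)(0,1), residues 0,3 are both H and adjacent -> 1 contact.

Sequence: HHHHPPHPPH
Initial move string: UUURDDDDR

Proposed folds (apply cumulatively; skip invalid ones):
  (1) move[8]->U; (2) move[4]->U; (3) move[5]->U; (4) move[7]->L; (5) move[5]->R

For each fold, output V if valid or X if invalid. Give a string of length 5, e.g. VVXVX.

Answer: XXXXV

Derivation:
Initial: UUURDDDDR -> [(0, 0), (0, 1), (0, 2), (0, 3), (1, 3), (1, 2), (1, 1), (1, 0), (1, -1), (2, -1)]
Fold 1: move[8]->U => UUURDDDDU INVALID (collision), skipped
Fold 2: move[4]->U => UUURUDDDR INVALID (collision), skipped
Fold 3: move[5]->U => UUURDUDDR INVALID (collision), skipped
Fold 4: move[7]->L => UUURDDDLR INVALID (collision), skipped
Fold 5: move[5]->R => UUURDRDDR VALID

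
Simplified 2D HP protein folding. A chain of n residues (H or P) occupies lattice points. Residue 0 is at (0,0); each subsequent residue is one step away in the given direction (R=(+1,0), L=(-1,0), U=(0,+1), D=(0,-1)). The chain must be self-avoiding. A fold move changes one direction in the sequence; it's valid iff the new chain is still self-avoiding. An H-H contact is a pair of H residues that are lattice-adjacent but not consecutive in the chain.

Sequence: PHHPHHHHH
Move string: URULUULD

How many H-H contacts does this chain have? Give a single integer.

Positions: [(0, 0), (0, 1), (1, 1), (1, 2), (0, 2), (0, 3), (0, 4), (-1, 4), (-1, 3)]
H-H contact: residue 1 @(0,1) - residue 4 @(0, 2)
H-H contact: residue 5 @(0,3) - residue 8 @(-1, 3)

Answer: 2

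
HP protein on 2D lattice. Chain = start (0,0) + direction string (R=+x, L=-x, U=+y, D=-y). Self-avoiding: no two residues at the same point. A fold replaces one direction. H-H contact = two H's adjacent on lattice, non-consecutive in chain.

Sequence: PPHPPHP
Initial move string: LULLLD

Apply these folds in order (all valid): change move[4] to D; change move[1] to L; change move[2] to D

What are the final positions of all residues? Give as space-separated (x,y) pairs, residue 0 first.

Initial moves: LULLLD
Fold: move[4]->D => LULLDD (positions: [(0, 0), (-1, 0), (-1, 1), (-2, 1), (-3, 1), (-3, 0), (-3, -1)])
Fold: move[1]->L => LLLLDD (positions: [(0, 0), (-1, 0), (-2, 0), (-3, 0), (-4, 0), (-4, -1), (-4, -2)])
Fold: move[2]->D => LLDLDD (positions: [(0, 0), (-1, 0), (-2, 0), (-2, -1), (-3, -1), (-3, -2), (-3, -3)])

Answer: (0,0) (-1,0) (-2,0) (-2,-1) (-3,-1) (-3,-2) (-3,-3)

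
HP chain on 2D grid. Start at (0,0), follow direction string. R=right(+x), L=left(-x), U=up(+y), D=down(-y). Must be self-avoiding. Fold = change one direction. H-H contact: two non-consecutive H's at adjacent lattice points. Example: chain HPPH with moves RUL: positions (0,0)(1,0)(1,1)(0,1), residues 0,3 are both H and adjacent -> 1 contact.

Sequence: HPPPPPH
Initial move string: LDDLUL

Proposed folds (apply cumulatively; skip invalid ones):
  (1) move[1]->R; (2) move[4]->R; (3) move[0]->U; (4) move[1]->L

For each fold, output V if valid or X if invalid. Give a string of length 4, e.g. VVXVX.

Answer: XXXV

Derivation:
Initial: LDDLUL -> [(0, 0), (-1, 0), (-1, -1), (-1, -2), (-2, -2), (-2, -1), (-3, -1)]
Fold 1: move[1]->R => LRDLUL INVALID (collision), skipped
Fold 2: move[4]->R => LDDLRL INVALID (collision), skipped
Fold 3: move[0]->U => UDDLUL INVALID (collision), skipped
Fold 4: move[1]->L => LLDLUL VALID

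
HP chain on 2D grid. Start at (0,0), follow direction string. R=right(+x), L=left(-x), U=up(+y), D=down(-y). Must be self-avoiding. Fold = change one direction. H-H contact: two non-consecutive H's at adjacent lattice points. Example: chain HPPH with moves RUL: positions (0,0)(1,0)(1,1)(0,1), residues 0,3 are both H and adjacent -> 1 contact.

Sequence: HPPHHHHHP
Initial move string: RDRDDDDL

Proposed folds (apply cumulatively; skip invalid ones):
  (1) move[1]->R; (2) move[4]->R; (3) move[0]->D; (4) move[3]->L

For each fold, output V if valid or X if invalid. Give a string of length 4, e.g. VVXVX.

Initial: RDRDDDDL -> [(0, 0), (1, 0), (1, -1), (2, -1), (2, -2), (2, -3), (2, -4), (2, -5), (1, -5)]
Fold 1: move[1]->R => RRRDDDDL VALID
Fold 2: move[4]->R => RRRDRDDL VALID
Fold 3: move[0]->D => DRRDRDDL VALID
Fold 4: move[3]->L => DRRLRDDL INVALID (collision), skipped

Answer: VVVX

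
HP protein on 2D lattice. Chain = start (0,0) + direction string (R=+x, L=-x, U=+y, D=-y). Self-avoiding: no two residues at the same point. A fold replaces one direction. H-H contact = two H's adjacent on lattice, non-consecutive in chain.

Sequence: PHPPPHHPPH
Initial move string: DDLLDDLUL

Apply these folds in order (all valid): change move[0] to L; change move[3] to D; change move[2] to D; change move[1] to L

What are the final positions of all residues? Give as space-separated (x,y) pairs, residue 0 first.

Answer: (0,0) (-1,0) (-2,0) (-2,-1) (-2,-2) (-2,-3) (-2,-4) (-3,-4) (-3,-3) (-4,-3)

Derivation:
Initial moves: DDLLDDLUL
Fold: move[0]->L => LDLLDDLUL (positions: [(0, 0), (-1, 0), (-1, -1), (-2, -1), (-3, -1), (-3, -2), (-3, -3), (-4, -3), (-4, -2), (-5, -2)])
Fold: move[3]->D => LDLDDDLUL (positions: [(0, 0), (-1, 0), (-1, -1), (-2, -1), (-2, -2), (-2, -3), (-2, -4), (-3, -4), (-3, -3), (-4, -3)])
Fold: move[2]->D => LDDDDDLUL (positions: [(0, 0), (-1, 0), (-1, -1), (-1, -2), (-1, -3), (-1, -4), (-1, -5), (-2, -5), (-2, -4), (-3, -4)])
Fold: move[1]->L => LLDDDDLUL (positions: [(0, 0), (-1, 0), (-2, 0), (-2, -1), (-2, -2), (-2, -3), (-2, -4), (-3, -4), (-3, -3), (-4, -3)])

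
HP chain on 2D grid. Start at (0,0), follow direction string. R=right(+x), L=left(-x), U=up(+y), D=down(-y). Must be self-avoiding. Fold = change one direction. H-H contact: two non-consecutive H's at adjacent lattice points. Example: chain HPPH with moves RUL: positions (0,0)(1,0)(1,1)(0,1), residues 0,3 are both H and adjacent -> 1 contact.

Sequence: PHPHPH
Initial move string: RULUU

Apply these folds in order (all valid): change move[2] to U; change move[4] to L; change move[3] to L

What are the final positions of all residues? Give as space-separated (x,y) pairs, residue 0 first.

Answer: (0,0) (1,0) (1,1) (1,2) (0,2) (-1,2)

Derivation:
Initial moves: RULUU
Fold: move[2]->U => RUUUU (positions: [(0, 0), (1, 0), (1, 1), (1, 2), (1, 3), (1, 4)])
Fold: move[4]->L => RUUUL (positions: [(0, 0), (1, 0), (1, 1), (1, 2), (1, 3), (0, 3)])
Fold: move[3]->L => RUULL (positions: [(0, 0), (1, 0), (1, 1), (1, 2), (0, 2), (-1, 2)])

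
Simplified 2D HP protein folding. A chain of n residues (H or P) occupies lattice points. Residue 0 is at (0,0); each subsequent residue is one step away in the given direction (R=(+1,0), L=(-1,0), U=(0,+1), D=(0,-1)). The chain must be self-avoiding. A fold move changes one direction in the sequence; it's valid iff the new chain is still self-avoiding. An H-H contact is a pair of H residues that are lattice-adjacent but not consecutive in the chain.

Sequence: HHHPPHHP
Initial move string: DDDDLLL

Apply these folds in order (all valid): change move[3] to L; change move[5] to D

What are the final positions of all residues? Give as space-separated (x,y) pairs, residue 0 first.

Answer: (0,0) (0,-1) (0,-2) (0,-3) (-1,-3) (-2,-3) (-2,-4) (-3,-4)

Derivation:
Initial moves: DDDDLLL
Fold: move[3]->L => DDDLLLL (positions: [(0, 0), (0, -1), (0, -2), (0, -3), (-1, -3), (-2, -3), (-3, -3), (-4, -3)])
Fold: move[5]->D => DDDLLDL (positions: [(0, 0), (0, -1), (0, -2), (0, -3), (-1, -3), (-2, -3), (-2, -4), (-3, -4)])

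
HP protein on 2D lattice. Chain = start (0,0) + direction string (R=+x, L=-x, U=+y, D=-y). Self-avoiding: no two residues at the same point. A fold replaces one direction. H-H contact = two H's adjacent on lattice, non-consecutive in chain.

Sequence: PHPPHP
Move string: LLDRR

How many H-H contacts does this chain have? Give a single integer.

Answer: 1

Derivation:
Positions: [(0, 0), (-1, 0), (-2, 0), (-2, -1), (-1, -1), (0, -1)]
H-H contact: residue 1 @(-1,0) - residue 4 @(-1, -1)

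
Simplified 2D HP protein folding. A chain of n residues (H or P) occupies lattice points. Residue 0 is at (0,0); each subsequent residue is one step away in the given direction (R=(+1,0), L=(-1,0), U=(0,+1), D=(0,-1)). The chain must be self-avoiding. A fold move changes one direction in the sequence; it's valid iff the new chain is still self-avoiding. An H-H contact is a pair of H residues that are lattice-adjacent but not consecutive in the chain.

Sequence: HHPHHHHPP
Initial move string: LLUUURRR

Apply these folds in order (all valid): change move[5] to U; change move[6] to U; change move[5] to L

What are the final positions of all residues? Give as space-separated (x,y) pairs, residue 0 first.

Answer: (0,0) (-1,0) (-2,0) (-2,1) (-2,2) (-2,3) (-3,3) (-3,4) (-2,4)

Derivation:
Initial moves: LLUUURRR
Fold: move[5]->U => LLUUUURR (positions: [(0, 0), (-1, 0), (-2, 0), (-2, 1), (-2, 2), (-2, 3), (-2, 4), (-1, 4), (0, 4)])
Fold: move[6]->U => LLUUUUUR (positions: [(0, 0), (-1, 0), (-2, 0), (-2, 1), (-2, 2), (-2, 3), (-2, 4), (-2, 5), (-1, 5)])
Fold: move[5]->L => LLUUULUR (positions: [(0, 0), (-1, 0), (-2, 0), (-2, 1), (-2, 2), (-2, 3), (-3, 3), (-3, 4), (-2, 4)])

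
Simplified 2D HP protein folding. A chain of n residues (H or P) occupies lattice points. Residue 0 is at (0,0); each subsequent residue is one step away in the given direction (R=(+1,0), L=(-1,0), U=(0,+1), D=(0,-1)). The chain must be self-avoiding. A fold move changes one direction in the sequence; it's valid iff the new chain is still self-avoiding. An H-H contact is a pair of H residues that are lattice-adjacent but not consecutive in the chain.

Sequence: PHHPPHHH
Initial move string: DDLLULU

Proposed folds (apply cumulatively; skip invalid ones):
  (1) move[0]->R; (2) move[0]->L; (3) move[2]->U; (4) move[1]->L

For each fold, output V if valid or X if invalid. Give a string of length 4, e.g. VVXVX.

Initial: DDLLULU -> [(0, 0), (0, -1), (0, -2), (-1, -2), (-2, -2), (-2, -1), (-3, -1), (-3, 0)]
Fold 1: move[0]->R => RDLLULU VALID
Fold 2: move[0]->L => LDLLULU VALID
Fold 3: move[2]->U => LDULULU INVALID (collision), skipped
Fold 4: move[1]->L => LLLLULU VALID

Answer: VVXV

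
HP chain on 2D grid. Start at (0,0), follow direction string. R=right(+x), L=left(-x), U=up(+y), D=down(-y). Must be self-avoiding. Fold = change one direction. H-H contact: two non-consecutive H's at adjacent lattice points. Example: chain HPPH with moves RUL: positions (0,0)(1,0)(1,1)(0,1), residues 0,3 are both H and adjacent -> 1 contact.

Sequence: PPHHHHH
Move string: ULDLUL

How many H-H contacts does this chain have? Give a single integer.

Positions: [(0, 0), (0, 1), (-1, 1), (-1, 0), (-2, 0), (-2, 1), (-3, 1)]
H-H contact: residue 2 @(-1,1) - residue 5 @(-2, 1)

Answer: 1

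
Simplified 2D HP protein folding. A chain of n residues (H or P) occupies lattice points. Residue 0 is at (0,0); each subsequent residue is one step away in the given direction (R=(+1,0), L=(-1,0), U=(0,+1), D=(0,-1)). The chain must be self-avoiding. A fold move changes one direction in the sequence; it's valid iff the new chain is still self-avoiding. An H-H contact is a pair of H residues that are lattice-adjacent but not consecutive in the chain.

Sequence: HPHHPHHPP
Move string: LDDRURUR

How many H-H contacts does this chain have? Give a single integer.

Positions: [(0, 0), (-1, 0), (-1, -1), (-1, -2), (0, -2), (0, -1), (1, -1), (1, 0), (2, 0)]
H-H contact: residue 0 @(0,0) - residue 5 @(0, -1)
H-H contact: residue 2 @(-1,-1) - residue 5 @(0, -1)

Answer: 2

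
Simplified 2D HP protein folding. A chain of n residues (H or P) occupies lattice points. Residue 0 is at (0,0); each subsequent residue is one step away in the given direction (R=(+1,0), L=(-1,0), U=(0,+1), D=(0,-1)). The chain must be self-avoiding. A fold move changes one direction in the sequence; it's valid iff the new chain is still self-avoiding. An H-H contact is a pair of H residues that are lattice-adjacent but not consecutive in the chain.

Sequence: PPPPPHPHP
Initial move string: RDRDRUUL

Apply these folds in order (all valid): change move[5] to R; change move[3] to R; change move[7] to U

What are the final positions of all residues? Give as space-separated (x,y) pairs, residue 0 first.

Initial moves: RDRDRUUL
Fold: move[5]->R => RDRDRRUL (positions: [(0, 0), (1, 0), (1, -1), (2, -1), (2, -2), (3, -2), (4, -2), (4, -1), (3, -1)])
Fold: move[3]->R => RDRRRRUL (positions: [(0, 0), (1, 0), (1, -1), (2, -1), (3, -1), (4, -1), (5, -1), (5, 0), (4, 0)])
Fold: move[7]->U => RDRRRRUU (positions: [(0, 0), (1, 0), (1, -1), (2, -1), (3, -1), (4, -1), (5, -1), (5, 0), (5, 1)])

Answer: (0,0) (1,0) (1,-1) (2,-1) (3,-1) (4,-1) (5,-1) (5,0) (5,1)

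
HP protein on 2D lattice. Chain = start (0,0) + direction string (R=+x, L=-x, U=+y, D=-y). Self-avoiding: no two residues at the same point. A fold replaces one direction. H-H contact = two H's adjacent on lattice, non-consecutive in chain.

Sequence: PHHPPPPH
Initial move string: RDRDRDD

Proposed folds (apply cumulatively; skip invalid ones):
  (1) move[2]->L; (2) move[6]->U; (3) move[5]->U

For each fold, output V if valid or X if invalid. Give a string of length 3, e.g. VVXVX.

Initial: RDRDRDD -> [(0, 0), (1, 0), (1, -1), (2, -1), (2, -2), (3, -2), (3, -3), (3, -4)]
Fold 1: move[2]->L => RDLDRDD VALID
Fold 2: move[6]->U => RDLDRDU INVALID (collision), skipped
Fold 3: move[5]->U => RDLDRUD INVALID (collision), skipped

Answer: VXX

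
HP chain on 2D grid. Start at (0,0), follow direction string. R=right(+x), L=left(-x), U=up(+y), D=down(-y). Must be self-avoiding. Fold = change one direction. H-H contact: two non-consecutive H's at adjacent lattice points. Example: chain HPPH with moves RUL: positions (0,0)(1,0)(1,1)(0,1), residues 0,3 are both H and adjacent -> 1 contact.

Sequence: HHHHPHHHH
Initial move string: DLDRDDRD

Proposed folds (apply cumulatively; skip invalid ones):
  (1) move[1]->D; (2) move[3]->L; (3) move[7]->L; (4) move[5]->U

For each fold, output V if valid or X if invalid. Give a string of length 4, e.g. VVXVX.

Initial: DLDRDDRD -> [(0, 0), (0, -1), (-1, -1), (-1, -2), (0, -2), (0, -3), (0, -4), (1, -4), (1, -5)]
Fold 1: move[1]->D => DDDRDDRD VALID
Fold 2: move[3]->L => DDDLDDRD VALID
Fold 3: move[7]->L => DDDLDDRL INVALID (collision), skipped
Fold 4: move[5]->U => DDDLDURD INVALID (collision), skipped

Answer: VVXX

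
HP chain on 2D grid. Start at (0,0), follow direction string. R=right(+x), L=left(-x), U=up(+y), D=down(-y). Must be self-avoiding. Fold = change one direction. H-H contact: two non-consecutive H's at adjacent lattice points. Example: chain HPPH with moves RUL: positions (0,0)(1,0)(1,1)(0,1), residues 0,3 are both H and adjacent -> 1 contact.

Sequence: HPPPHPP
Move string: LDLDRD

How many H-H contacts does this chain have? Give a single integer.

Positions: [(0, 0), (-1, 0), (-1, -1), (-2, -1), (-2, -2), (-1, -2), (-1, -3)]
No H-H contacts found.

Answer: 0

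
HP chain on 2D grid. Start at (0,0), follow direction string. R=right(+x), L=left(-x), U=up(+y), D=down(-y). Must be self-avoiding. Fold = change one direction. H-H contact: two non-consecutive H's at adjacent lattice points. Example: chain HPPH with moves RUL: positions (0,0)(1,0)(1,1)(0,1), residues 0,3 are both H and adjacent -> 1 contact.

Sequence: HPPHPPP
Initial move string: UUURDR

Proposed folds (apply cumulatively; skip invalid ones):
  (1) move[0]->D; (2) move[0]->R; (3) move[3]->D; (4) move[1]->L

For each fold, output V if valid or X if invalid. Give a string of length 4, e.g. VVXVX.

Initial: UUURDR -> [(0, 0), (0, 1), (0, 2), (0, 3), (1, 3), (1, 2), (2, 2)]
Fold 1: move[0]->D => DUURDR INVALID (collision), skipped
Fold 2: move[0]->R => RUURDR VALID
Fold 3: move[3]->D => RUUDDR INVALID (collision), skipped
Fold 4: move[1]->L => RLURDR INVALID (collision), skipped

Answer: XVXX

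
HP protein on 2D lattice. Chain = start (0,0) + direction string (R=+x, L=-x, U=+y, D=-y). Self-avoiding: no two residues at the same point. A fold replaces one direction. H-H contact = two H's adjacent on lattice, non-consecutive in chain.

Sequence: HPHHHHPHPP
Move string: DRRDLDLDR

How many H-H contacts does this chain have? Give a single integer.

Positions: [(0, 0), (0, -1), (1, -1), (2, -1), (2, -2), (1, -2), (1, -3), (0, -3), (0, -4), (1, -4)]
H-H contact: residue 2 @(1,-1) - residue 5 @(1, -2)

Answer: 1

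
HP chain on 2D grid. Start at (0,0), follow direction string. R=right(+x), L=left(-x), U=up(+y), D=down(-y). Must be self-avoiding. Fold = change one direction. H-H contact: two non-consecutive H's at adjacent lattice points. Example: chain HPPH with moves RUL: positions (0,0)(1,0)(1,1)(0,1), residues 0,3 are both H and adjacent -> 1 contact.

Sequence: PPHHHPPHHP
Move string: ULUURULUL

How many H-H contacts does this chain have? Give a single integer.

Answer: 1

Derivation:
Positions: [(0, 0), (0, 1), (-1, 1), (-1, 2), (-1, 3), (0, 3), (0, 4), (-1, 4), (-1, 5), (-2, 5)]
H-H contact: residue 4 @(-1,3) - residue 7 @(-1, 4)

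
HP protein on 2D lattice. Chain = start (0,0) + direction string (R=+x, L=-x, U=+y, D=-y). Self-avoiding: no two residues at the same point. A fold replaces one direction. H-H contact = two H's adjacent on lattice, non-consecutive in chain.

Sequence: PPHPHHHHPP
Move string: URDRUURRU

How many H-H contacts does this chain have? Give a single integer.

Positions: [(0, 0), (0, 1), (1, 1), (1, 0), (2, 0), (2, 1), (2, 2), (3, 2), (4, 2), (4, 3)]
H-H contact: residue 2 @(1,1) - residue 5 @(2, 1)

Answer: 1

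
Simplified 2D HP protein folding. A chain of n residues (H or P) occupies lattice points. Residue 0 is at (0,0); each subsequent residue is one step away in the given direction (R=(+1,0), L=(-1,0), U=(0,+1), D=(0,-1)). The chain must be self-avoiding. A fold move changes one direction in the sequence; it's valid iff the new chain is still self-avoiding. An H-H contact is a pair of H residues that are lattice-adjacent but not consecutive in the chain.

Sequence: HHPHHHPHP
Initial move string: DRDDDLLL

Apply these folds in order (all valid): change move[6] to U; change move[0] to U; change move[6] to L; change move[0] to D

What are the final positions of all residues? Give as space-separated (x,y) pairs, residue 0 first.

Initial moves: DRDDDLLL
Fold: move[6]->U => DRDDDLUL (positions: [(0, 0), (0, -1), (1, -1), (1, -2), (1, -3), (1, -4), (0, -4), (0, -3), (-1, -3)])
Fold: move[0]->U => URDDDLUL (positions: [(0, 0), (0, 1), (1, 1), (1, 0), (1, -1), (1, -2), (0, -2), (0, -1), (-1, -1)])
Fold: move[6]->L => URDDDLLL (positions: [(0, 0), (0, 1), (1, 1), (1, 0), (1, -1), (1, -2), (0, -2), (-1, -2), (-2, -2)])
Fold: move[0]->D => DRDDDLLL (positions: [(0, 0), (0, -1), (1, -1), (1, -2), (1, -3), (1, -4), (0, -4), (-1, -4), (-2, -4)])

Answer: (0,0) (0,-1) (1,-1) (1,-2) (1,-3) (1,-4) (0,-4) (-1,-4) (-2,-4)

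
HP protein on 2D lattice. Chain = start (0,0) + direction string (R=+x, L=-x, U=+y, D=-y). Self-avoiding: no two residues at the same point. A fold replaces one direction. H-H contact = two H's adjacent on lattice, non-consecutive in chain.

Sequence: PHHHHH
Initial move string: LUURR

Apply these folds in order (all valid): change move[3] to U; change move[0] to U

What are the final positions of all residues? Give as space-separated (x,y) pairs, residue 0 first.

Answer: (0,0) (0,1) (0,2) (0,3) (0,4) (1,4)

Derivation:
Initial moves: LUURR
Fold: move[3]->U => LUUUR (positions: [(0, 0), (-1, 0), (-1, 1), (-1, 2), (-1, 3), (0, 3)])
Fold: move[0]->U => UUUUR (positions: [(0, 0), (0, 1), (0, 2), (0, 3), (0, 4), (1, 4)])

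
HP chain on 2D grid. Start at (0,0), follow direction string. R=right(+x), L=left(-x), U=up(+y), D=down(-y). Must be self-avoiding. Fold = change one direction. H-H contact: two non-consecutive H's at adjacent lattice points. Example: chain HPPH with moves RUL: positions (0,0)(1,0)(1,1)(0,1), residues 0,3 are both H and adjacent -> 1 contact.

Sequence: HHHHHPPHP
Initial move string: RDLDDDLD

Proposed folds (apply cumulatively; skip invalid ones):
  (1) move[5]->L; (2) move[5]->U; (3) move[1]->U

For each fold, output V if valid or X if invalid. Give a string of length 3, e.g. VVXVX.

Answer: VXX

Derivation:
Initial: RDLDDDLD -> [(0, 0), (1, 0), (1, -1), (0, -1), (0, -2), (0, -3), (0, -4), (-1, -4), (-1, -5)]
Fold 1: move[5]->L => RDLDDLLD VALID
Fold 2: move[5]->U => RDLDDULD INVALID (collision), skipped
Fold 3: move[1]->U => RULDDLLD INVALID (collision), skipped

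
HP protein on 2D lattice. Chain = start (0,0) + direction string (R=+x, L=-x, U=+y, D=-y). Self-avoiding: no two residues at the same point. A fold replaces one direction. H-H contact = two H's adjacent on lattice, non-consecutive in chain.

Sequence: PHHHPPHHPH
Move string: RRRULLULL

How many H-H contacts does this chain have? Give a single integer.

Positions: [(0, 0), (1, 0), (2, 0), (3, 0), (3, 1), (2, 1), (1, 1), (1, 2), (0, 2), (-1, 2)]
H-H contact: residue 1 @(1,0) - residue 6 @(1, 1)

Answer: 1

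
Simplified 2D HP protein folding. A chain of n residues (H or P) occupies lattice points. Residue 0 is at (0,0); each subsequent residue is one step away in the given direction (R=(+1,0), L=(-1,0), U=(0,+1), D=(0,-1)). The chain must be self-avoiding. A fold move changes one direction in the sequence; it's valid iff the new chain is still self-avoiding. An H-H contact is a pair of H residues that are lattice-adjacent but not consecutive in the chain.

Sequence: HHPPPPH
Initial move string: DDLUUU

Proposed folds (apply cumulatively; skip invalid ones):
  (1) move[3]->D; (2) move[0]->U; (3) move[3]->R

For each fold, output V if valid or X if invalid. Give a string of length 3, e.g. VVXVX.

Initial: DDLUUU -> [(0, 0), (0, -1), (0, -2), (-1, -2), (-1, -1), (-1, 0), (-1, 1)]
Fold 1: move[3]->D => DDLDUU INVALID (collision), skipped
Fold 2: move[0]->U => UDLUUU INVALID (collision), skipped
Fold 3: move[3]->R => DDLRUU INVALID (collision), skipped

Answer: XXX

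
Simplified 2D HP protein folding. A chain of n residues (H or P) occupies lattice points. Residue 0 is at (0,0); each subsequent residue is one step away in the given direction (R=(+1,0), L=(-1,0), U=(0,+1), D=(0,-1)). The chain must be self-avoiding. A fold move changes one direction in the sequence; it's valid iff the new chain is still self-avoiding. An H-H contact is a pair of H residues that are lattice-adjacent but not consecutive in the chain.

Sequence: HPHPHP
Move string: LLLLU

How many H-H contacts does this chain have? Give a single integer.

Positions: [(0, 0), (-1, 0), (-2, 0), (-3, 0), (-4, 0), (-4, 1)]
No H-H contacts found.

Answer: 0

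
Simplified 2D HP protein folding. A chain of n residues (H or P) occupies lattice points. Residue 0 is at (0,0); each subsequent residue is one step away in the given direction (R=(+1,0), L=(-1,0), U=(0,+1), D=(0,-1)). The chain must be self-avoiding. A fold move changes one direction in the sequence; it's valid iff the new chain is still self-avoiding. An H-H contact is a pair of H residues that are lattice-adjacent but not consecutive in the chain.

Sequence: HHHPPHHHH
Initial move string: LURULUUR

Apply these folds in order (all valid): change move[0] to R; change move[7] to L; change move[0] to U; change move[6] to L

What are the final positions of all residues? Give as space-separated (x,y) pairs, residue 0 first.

Answer: (0,0) (0,1) (0,2) (1,2) (1,3) (0,3) (0,4) (-1,4) (-2,4)

Derivation:
Initial moves: LURULUUR
Fold: move[0]->R => RURULUUR (positions: [(0, 0), (1, 0), (1, 1), (2, 1), (2, 2), (1, 2), (1, 3), (1, 4), (2, 4)])
Fold: move[7]->L => RURULUUL (positions: [(0, 0), (1, 0), (1, 1), (2, 1), (2, 2), (1, 2), (1, 3), (1, 4), (0, 4)])
Fold: move[0]->U => UURULUUL (positions: [(0, 0), (0, 1), (0, 2), (1, 2), (1, 3), (0, 3), (0, 4), (0, 5), (-1, 5)])
Fold: move[6]->L => UURULULL (positions: [(0, 0), (0, 1), (0, 2), (1, 2), (1, 3), (0, 3), (0, 4), (-1, 4), (-2, 4)])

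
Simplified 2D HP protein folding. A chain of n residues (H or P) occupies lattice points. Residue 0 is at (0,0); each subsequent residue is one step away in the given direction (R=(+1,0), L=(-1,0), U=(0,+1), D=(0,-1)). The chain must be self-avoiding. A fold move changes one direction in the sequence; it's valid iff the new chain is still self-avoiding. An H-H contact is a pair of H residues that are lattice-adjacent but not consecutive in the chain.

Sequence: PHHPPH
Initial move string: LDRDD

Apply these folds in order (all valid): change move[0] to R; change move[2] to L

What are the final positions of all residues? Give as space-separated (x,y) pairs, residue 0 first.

Answer: (0,0) (1,0) (1,-1) (0,-1) (0,-2) (0,-3)

Derivation:
Initial moves: LDRDD
Fold: move[0]->R => RDRDD (positions: [(0, 0), (1, 0), (1, -1), (2, -1), (2, -2), (2, -3)])
Fold: move[2]->L => RDLDD (positions: [(0, 0), (1, 0), (1, -1), (0, -1), (0, -2), (0, -3)])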